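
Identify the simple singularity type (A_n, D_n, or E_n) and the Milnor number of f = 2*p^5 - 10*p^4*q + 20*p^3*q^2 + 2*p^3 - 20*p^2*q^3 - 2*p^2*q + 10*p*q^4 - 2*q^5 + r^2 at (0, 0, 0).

The Hessian of f at 0 is [[0, 0, 0], [0, 0, 0], [0, 0, 2]] with rank 1, so corank 2. A Groebner basis of the Jacobian ideal J(f) in C{p,q,r} is {p*q/5 + q^4, p*q^2, p^2 - p*q, r}; counting standard monomials gives mu = 6. Corank 2; j^3 = 2*p^2*(p - q) has shape L^2 M (L != M), so D-series; mu = 6 gives D_6.

Type D6, Milnor number mu = 6.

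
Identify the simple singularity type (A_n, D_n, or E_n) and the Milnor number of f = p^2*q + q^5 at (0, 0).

Type D_6, Milnor number mu = 6.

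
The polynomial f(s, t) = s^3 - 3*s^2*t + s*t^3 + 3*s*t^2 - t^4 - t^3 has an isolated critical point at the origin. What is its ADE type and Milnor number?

The Hessian of f at 0 has rank 0. Corank 2; j^3 = (s - t)^3 is a perfect cube, so E-series; the 4-jet and mu = 7 give E_7.

Type E_7, Milnor number mu = 7.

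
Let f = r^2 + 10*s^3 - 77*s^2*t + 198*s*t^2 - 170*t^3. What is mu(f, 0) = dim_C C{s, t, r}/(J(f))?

4

The Hessian of f at 0 is [[0, 0, 0], [0, 0, 0], [0, 0, 2]] with rank 1, so corank 2. A Groebner basis of the Jacobian ideal J(f) in C{s,t,r} is {t^3, s^2 - 6*t^2, s*t - 27*t^2/11, r}; counting standard monomials gives mu = 4. Corank 2; j^3 = (2*s - 5*t)*(5*s^2 - 26*s*t + 34*t^2) splits into three distinct lines over C (the quadratic factor has nonzero discriminant), so D_4.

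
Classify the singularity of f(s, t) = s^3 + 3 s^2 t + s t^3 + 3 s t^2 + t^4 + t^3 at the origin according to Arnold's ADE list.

The Hessian of f at 0 is [[0, 0], [0, 0]] with rank 0, so corank 2. A Groebner basis of the Jacobian ideal J(f) in C{s,t} is {s^3 + 3*s^2*t + 6*s^2 + 12*s*t + 6*t^2, -3*s^2 + s*t^2 - 6*s*t - 3*t^2, 3*s^2 + 6*s*t + t^3 + 3*t^2}; counting standard monomials gives mu = 7. Corank 2; j^3 = (s + t)^3 is a perfect cube, so E-series; the 4-jet and mu = 7 give E_7.

E_7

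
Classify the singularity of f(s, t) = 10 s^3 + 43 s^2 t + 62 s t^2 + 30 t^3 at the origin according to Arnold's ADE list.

The Hessian of f at 0 has rank 0. Corank 2; j^3 = (2*s + 3*t)*(5*s^2 + 14*s*t + 10*t^2) splits into three distinct lines over C (the quadratic factor has nonzero discriminant), so D_4.

D4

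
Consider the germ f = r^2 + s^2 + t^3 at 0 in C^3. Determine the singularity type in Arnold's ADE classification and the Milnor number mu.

The Hessian of f at 0 has rank 2. Corank 1: A-series; mu = 2 gives A_2.

Type A_{2}, Milnor number mu = 2.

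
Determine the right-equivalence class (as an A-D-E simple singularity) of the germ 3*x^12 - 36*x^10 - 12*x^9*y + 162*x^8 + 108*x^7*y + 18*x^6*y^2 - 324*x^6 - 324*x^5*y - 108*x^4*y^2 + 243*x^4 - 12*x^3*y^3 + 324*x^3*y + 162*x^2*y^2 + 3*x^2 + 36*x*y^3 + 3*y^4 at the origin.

A_{3}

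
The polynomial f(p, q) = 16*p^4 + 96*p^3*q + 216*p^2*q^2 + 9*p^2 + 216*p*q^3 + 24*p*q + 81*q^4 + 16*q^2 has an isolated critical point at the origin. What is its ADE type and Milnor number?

Type A_3, Milnor number mu = 3.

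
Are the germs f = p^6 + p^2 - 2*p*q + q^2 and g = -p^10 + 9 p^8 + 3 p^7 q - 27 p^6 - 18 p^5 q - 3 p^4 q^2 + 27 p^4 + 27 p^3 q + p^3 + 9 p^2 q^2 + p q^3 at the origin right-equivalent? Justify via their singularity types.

No.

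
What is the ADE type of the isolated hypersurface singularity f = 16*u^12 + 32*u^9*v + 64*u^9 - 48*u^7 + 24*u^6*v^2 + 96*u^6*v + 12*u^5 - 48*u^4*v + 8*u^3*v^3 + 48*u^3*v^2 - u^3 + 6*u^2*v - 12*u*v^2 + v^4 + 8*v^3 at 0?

E_6

The Hessian of f at 0 has rank 0. Corank 2; j^3 = -(u - 2*v)^3 is a perfect cube, so E-series; the 4-jet and mu = 6 give E_6.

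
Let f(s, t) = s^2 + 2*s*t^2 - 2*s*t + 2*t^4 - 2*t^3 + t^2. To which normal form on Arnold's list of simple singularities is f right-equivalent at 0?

A_3

The Hessian of f at 0 is [[2, -2], [-2, 2]] with rank 1, so corank 1. A Groebner basis of the Jacobian ideal J(f) in C{s,t} is {s^2 + s - t, s*t + s - t, s + t^2 - t}; counting standard monomials gives mu = 3. Corank 1: A-series; mu = 3 gives A_3.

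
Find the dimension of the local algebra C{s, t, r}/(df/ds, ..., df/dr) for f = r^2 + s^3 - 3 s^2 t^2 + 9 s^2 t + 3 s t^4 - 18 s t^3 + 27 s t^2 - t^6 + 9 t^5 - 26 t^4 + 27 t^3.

6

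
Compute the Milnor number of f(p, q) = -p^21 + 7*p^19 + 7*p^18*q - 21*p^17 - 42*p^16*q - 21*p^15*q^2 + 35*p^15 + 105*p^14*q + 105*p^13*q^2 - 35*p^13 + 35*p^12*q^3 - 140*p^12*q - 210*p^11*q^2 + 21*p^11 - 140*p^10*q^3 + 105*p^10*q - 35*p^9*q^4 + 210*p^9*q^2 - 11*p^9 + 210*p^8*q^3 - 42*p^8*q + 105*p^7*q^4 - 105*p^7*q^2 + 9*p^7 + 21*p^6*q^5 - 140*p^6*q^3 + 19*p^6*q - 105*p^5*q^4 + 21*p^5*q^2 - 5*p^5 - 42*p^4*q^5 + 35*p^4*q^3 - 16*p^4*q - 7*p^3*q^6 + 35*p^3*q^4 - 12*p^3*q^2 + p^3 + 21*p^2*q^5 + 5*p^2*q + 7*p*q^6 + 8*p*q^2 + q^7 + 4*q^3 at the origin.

The Hessian of f at 0 is [[0, 0], [0, 0]] with rank 0, so corank 2. A Groebner basis of the Jacobian ideal J(f) in C{p,q} is {-263*p^2/1992 + p*q^3 - 1301*p*q/1992 - 775*q^2/996, 391*p^2/3984 + 1813*p*q/3984 + q^4 + 1031*q^2/1992, p^3 - 12*p*q^2 - 16*q^3, p^2*q + 4*p*q^2 + 4*q^3}; counting standard monomials gives mu = 8. Corank 2; j^3 = (p + q)*(p + 2*q)^2 has shape L^2 M (L != M), so D-series; mu = 8 gives D_8.

8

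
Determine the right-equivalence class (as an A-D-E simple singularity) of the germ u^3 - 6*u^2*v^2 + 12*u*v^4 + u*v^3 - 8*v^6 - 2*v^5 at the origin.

E_{7}

The Hessian of f at 0 has rank 0. Corank 2; j^3 = u^3 is a perfect cube, so E-series; the 4-jet and mu = 7 give E_7.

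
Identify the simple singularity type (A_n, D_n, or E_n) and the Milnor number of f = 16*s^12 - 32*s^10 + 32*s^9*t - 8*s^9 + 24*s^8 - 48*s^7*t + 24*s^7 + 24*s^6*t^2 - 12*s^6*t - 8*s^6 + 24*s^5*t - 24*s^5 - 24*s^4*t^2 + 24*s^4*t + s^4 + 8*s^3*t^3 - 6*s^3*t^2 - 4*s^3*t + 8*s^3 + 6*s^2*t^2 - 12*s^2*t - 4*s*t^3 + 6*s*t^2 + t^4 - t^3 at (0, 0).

The Hessian of f at 0 has rank 0. Corank 2; j^3 = (2*s - t)^3 is a perfect cube, so E-series; the 4-jet and mu = 6 give E_6.

Type E6, Milnor number mu = 6.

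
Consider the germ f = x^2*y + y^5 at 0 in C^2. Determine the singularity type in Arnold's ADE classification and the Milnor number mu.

Type D6, Milnor number mu = 6.

The Hessian of f at 0 has rank 0. Corank 2; j^3 = x^2*y has shape L^2 M (L != M), so D-series; mu = 6 gives D_6.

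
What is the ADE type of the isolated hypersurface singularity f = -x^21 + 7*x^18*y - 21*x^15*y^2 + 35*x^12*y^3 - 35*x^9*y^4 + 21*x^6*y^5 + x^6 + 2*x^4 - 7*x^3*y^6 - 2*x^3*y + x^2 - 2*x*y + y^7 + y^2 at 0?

The Hessian of f at 0 has rank 1. Corank 1: A-series; mu = 6 gives A_6.

A6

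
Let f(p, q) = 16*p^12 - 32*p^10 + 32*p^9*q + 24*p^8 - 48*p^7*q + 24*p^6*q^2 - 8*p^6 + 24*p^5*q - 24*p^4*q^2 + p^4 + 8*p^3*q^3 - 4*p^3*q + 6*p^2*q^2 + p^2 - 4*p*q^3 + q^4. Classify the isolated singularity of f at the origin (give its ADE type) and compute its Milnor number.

The Hessian of f at 0 has rank 1. Corank 1: A-series; mu = 3 gives A_3.

Type A3, Milnor number mu = 3.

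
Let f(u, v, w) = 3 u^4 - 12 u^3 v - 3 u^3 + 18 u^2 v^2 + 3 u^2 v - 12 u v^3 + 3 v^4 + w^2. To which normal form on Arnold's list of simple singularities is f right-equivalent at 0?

D5

The Hessian of f at 0 has rank 1. Corank 2; j^3 = -3*u^2*(u - v) has shape L^2 M (L != M), so D-series; mu = 5 gives D_5.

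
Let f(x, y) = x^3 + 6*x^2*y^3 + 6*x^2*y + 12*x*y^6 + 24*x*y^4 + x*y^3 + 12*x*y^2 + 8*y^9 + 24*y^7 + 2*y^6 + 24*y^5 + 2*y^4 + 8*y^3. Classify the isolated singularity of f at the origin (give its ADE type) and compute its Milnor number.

The Hessian of f at 0 is [[0, 0], [0, 0]] with rank 0, so corank 2. A Groebner basis of the Jacobian ideal J(f) in C{x,y} is {x^3 + 6*x^2*y + 48*x^2 + 192*x*y + 192*y^2, -6*x^2 + x*y^2 - 24*x*y - 24*y^2, 3*x^2 + 12*x*y + y^3 + 12*y^2}; counting standard monomials gives mu = 7. Corank 2; j^3 = (x + 2*y)^3 is a perfect cube, so E-series; the 4-jet and mu = 7 give E_7.

Type E_{7}, Milnor number mu = 7.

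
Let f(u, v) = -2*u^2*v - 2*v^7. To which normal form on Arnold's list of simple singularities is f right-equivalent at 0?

The Hessian of f at 0 has rank 0. Corank 2; j^3 = -2*u^2*v has shape L^2 M (L != M), so D-series; mu = 8 gives D_8.

D8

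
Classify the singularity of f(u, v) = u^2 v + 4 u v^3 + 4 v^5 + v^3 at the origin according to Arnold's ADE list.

D_{4}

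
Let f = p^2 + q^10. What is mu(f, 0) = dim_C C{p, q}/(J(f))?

9

The Hessian of f at 0 is [[2, 0], [0, 0]] with rank 1, so corank 1. A Groebner basis of the Jacobian ideal J(f) in C{p,q} is {q^9, p}; counting standard monomials gives mu = 9. Corank 1: A-series; mu = 9 gives A_9.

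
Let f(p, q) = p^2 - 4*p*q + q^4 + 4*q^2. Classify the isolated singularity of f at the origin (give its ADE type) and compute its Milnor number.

Type A_3, Milnor number mu = 3.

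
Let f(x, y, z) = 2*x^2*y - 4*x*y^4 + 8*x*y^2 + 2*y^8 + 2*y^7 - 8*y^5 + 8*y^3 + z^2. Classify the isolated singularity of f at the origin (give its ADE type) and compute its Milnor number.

The Hessian of f at 0 is [[0, 0, 0], [0, 0, 0], [0, 0, 2]] with rank 1, so corank 2. A Groebner basis of the Jacobian ideal J(f) in C{x,y,z} is {x^2*y^2 + 32*x^2*y + 4*x^2 + 128*x*y^2 + 12*x*y + 128*y^3 + 8*y^2, -8*x^2*y - x^2 + x*y^3 - 32*x*y^2 - 2*x*y - 32*y^3, -x*y + y^4 - 2*y^2, x^3 + 6*x^2*y + 12*x*y^2 + 8*y^3, z}; counting standard monomials gives mu = 9. Corank 2; j^3 = 2*y*(x + 2*y)^2 has shape L^2 M (L != M), so D-series; mu = 9 gives D_9.

Type D_{9}, Milnor number mu = 9.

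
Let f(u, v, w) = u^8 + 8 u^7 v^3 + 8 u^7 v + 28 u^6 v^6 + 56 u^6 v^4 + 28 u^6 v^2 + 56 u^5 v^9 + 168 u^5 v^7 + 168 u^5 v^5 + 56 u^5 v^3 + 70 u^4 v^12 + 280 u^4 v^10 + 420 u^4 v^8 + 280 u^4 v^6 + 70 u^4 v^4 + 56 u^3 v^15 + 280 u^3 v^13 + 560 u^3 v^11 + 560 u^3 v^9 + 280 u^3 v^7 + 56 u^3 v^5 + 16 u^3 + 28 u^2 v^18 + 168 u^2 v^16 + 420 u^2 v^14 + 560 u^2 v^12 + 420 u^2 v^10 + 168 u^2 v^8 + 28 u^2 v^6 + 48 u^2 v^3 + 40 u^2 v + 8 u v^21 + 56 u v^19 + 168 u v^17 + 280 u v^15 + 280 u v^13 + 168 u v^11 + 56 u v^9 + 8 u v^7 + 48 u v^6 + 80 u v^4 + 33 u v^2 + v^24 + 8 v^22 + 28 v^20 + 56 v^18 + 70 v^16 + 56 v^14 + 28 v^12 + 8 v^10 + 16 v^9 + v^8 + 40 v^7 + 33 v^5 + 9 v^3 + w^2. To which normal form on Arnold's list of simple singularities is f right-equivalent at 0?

The Hessian of f at 0 has rank 1. Corank 2; j^3 = (u + v)*(4*u + 3*v)^2 has shape L^2 M (L != M), so D-series; mu = 9 gives D_9.

D_9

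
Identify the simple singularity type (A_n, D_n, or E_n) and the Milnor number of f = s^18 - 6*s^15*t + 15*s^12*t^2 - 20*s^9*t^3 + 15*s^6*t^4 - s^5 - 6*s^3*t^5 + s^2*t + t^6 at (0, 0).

The Hessian of f at 0 has rank 0. Corank 2; j^3 = s^2*t has shape L^2 M (L != M), so D-series; mu = 7 gives D_7.

Type D_{7}, Milnor number mu = 7.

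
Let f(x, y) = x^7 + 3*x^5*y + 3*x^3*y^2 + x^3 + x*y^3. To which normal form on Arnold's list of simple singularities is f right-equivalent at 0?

E7

The Hessian of f at 0 has rank 0. Corank 2; j^3 = x^3 is a perfect cube, so E-series; the 4-jet and mu = 7 give E_7.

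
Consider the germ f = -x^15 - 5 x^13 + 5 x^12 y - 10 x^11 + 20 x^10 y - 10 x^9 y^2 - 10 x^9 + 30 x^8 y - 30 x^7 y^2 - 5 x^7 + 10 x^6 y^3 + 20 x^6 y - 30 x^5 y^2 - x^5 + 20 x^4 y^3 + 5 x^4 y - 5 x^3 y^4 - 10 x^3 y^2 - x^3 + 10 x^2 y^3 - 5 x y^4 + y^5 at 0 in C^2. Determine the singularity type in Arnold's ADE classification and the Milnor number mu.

Type E8, Milnor number mu = 8.

The Hessian of f at 0 has rank 0. Corank 2; j^3 = -x^3 is a perfect cube, so E-series; the 5-jet and mu = 8 give E_8.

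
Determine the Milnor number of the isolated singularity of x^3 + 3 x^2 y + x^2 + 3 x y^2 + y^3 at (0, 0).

2

The Hessian of f at 0 has rank 1. Corank 1: A-series; mu = 2 gives A_2.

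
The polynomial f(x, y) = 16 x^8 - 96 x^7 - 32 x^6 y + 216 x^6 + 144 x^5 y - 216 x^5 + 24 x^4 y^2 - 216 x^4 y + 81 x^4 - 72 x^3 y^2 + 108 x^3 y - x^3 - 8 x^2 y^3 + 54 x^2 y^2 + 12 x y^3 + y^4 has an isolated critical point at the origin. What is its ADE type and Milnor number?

The Hessian of f at 0 has rank 0. Corank 2; j^3 = -x^3 is a perfect cube, so E-series; the 4-jet and mu = 6 give E_6.

Type E6, Milnor number mu = 6.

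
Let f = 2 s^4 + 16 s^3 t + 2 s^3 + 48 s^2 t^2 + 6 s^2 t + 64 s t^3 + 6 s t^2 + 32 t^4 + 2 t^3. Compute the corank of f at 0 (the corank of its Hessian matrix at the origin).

The Hessian at 0 is [[0, 0], [0, 0]] of rank 0; hence corank 2.

2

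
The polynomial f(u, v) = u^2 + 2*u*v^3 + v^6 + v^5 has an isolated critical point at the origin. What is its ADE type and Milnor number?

Type A_{4}, Milnor number mu = 4.

The Hessian of f at 0 has rank 1. Corank 1: A-series; mu = 4 gives A_4.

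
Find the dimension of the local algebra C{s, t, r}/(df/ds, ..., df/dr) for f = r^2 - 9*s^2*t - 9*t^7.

The Hessian of f at 0 has rank 1. Corank 2; j^3 = -9*s^2*t has shape L^2 M (L != M), so D-series; mu = 8 gives D_8.

8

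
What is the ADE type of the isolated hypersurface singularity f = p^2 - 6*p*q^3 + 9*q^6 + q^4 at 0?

A_{3}

The Hessian of f at 0 has rank 1. Corank 1: A-series; mu = 3 gives A_3.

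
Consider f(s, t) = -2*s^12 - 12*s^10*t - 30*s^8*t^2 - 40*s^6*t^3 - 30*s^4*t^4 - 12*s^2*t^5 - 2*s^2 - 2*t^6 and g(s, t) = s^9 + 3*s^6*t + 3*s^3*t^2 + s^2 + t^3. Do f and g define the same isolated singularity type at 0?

No.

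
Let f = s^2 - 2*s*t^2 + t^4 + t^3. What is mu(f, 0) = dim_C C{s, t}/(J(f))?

2

The Hessian of f at 0 has rank 1. Corank 1: A-series; mu = 2 gives A_2.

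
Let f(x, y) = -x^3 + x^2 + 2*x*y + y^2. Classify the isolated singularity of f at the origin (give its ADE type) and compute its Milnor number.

Type A2, Milnor number mu = 2.

The Hessian of f at 0 has rank 1. Corank 1: A-series; mu = 2 gives A_2.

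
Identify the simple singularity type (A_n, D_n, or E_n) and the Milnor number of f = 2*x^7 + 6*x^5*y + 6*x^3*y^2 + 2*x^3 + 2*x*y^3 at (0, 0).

Type E7, Milnor number mu = 7.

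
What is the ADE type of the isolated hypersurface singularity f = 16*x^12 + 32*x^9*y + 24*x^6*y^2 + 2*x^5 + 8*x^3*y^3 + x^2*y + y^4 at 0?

The Hessian of f at 0 has rank 0. Corank 2; j^3 = x^2*y has shape L^2 M (L != M), so D-series; mu = 5 gives D_5.

D_{5}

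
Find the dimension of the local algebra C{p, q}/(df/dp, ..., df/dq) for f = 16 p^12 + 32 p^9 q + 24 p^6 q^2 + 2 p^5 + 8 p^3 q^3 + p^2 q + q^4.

5

The Hessian of f at 0 is [[0, 0], [0, 0]] with rank 0, so corank 2. A Groebner basis of the Jacobian ideal J(f) in C{p,q} is {p^3, p^2/4 + q^3, p*q}; counting standard monomials gives mu = 5. Corank 2; j^3 = p^2*q has shape L^2 M (L != M), so D-series; mu = 5 gives D_5.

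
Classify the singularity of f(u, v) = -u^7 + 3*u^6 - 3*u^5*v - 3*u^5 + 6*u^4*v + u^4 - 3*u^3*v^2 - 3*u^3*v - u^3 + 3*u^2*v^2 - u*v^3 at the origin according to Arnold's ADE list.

E7

The Hessian of f at 0 is [[0, 0], [0, 0]] with rank 0, so corank 2. A Groebner basis of the Jacobian ideal J(f) in C{u,v} is {3*u^2 + v^4 + v^3, u^3, u^2*v - u^2 - v^3/3, -2*u^2 + u*v^2 - 2*v^3/3}; counting standard monomials gives mu = 7. Corank 2; j^3 = -u^3 is a perfect cube, so E-series; the 4-jet and mu = 7 give E_7.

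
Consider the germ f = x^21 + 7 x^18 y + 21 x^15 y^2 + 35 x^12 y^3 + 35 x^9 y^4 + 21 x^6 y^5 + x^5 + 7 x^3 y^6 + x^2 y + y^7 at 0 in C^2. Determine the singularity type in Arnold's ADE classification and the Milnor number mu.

The Hessian of f at 0 has rank 0. Corank 2; j^3 = x^2*y has shape L^2 M (L != M), so D-series; mu = 8 gives D_8.

Type D_8, Milnor number mu = 8.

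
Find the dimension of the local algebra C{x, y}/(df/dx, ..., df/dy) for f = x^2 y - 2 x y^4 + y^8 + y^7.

9

The Hessian of f at 0 has rank 0. Corank 2; j^3 = x^2*y has shape L^2 M (L != M), so D-series; mu = 9 gives D_9.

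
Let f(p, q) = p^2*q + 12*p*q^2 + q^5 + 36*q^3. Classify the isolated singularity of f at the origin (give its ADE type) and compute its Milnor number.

Type D6, Milnor number mu = 6.

The Hessian of f at 0 is [[0, 0], [0, 0]] with rank 0, so corank 2. A Groebner basis of the Jacobian ideal J(f) in C{p,q} is {p^2/5 + q^4 - 36*q^2/5, p^3 + 216*q^3, p*q + 6*q^2}; counting standard monomials gives mu = 6. Corank 2; j^3 = q*(p + 6*q)^2 has shape L^2 M (L != M), so D-series; mu = 6 gives D_6.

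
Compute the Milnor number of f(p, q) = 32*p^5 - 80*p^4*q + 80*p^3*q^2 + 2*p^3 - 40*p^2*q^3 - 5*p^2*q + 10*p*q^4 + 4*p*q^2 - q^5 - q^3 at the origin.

6

The Hessian of f at 0 has rank 0. Corank 2; j^3 = (p - q)^2*(2*p - q) has shape L^2 M (L != M), so D-series; mu = 6 gives D_6.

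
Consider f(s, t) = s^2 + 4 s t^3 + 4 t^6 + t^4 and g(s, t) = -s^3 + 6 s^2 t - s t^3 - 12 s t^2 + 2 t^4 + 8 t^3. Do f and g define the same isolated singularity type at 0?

No.

The Hessian of f at 0 is [[2, 0], [0, 0]] with rank 1, so corank 1. A Groebner basis of the Jacobian ideal J(f) in C{s,t} is {t^3, s}; counting standard monomials gives mu = 3. Corank 1: A-series; mu = 3 gives A_3. The Hessian of g at 0 is [[0, 0], [0, 0]] with rank 0, so corank 2. A Groebner basis of the Jacobian ideal J(g) in C{s,t} is {s^3 - 6*s^2*t - 48*s^2 + 192*s*t - 192*t^2, 6*s^2 + s*t^2 - 24*s*t + 24*t^2, 3*s^2 - 12*s*t + t^3 + 12*t^2}; counting standard monomials gives mu = 7. Corank 2; j^3 = -(s - 2*t)^3 is a perfect cube, so E-series; the 4-jet and mu = 7 give E_7. f is A_3 but g is E_7, hence not right-equivalent.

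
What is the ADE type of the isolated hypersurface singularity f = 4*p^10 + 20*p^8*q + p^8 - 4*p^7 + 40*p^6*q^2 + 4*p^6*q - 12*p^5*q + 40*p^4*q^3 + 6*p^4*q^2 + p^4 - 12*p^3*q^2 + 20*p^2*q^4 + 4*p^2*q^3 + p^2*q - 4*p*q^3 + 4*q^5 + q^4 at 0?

D_{5}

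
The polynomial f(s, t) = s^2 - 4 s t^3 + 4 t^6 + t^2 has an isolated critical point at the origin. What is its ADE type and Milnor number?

The Hessian of f at 0 has rank 2. Corank 0: nondegenerate Morse point, so A_1.

Type A_{1}, Milnor number mu = 1.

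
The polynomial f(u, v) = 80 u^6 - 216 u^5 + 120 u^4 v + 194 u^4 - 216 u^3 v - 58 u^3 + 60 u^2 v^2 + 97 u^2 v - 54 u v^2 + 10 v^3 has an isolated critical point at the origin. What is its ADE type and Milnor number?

The Hessian of f at 0 is [[0, 0], [0, 0]] with rank 0, so corank 2. A Groebner basis of the Jacobian ideal J(f) in C{u,v} is {v^3, u^2 - 6*v^2/13, u*v - 9*v^2/13}; counting standard monomials gives mu = 4. Corank 2; j^3 = -(2*u - v)*(29*u^2 - 34*u*v + 10*v^2) splits into three distinct lines over C (the quadratic factor has nonzero discriminant), so D_4.

Type D_4, Milnor number mu = 4.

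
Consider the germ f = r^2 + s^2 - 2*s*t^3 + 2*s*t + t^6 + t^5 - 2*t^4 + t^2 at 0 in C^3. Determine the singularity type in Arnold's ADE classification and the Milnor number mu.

Type A_{4}, Milnor number mu = 4.

The Hessian of f at 0 is [[2, 2, 0], [2, 2, 0], [0, 0, 2]] with rank 2, so corank 1. A Groebner basis of the Jacobian ideal J(f) in C{s,t,r} is {-s + t^3 - t, s^2 - t^2, s*t + t^2, r}; counting standard monomials gives mu = 4. Corank 1: A-series; mu = 4 gives A_4.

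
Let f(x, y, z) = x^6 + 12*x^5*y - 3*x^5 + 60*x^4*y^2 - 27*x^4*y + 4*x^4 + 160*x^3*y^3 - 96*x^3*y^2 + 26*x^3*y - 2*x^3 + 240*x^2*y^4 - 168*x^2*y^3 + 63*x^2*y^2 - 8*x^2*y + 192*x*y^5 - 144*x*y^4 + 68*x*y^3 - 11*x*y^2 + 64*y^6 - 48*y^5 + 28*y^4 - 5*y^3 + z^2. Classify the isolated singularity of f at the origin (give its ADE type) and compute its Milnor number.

The Hessian of f at 0 is [[0, 0, 0], [0, 0, 0], [0, 0, 2]] with rank 1, so corank 2. A Groebner basis of the Jacobian ideal J(f) in C{x,y,z} is {y^3, x^2 + y^2/2, x*y + y^2/2, z}; counting standard monomials gives mu = 4. Corank 2; j^3 = -(x + y)*(2*x^2 + 6*x*y + 5*y^2) splits into three distinct lines over C (the quadratic factor has nonzero discriminant), so D_4.

Type D_{4}, Milnor number mu = 4.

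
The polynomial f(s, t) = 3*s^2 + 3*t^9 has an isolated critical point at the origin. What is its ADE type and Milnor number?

Type A_{8}, Milnor number mu = 8.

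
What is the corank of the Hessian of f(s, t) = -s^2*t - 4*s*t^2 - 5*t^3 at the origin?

Hessian at 0 has rank 0.

2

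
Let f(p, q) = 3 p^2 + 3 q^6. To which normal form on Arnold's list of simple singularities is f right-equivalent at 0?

A5

The Hessian of f at 0 is [[6, 0], [0, 0]] with rank 1, so corank 1. A Groebner basis of the Jacobian ideal J(f) in C{p,q} is {q^5, p}; counting standard monomials gives mu = 5. Corank 1: A-series; mu = 5 gives A_5.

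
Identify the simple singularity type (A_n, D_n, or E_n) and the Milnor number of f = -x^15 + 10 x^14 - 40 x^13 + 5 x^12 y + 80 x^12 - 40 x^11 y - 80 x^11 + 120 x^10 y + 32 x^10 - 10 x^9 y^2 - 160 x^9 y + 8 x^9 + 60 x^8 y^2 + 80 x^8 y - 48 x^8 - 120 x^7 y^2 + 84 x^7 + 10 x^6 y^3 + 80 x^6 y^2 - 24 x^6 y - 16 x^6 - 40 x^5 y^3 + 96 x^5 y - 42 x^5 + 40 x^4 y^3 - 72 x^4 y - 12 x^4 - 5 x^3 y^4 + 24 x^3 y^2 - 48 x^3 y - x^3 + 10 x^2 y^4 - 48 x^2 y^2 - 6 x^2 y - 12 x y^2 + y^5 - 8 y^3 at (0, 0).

Type E8, Milnor number mu = 8.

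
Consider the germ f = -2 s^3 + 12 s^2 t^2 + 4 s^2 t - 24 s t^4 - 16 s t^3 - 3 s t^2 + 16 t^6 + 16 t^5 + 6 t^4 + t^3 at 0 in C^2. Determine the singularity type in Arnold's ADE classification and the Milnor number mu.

Type D4, Milnor number mu = 4.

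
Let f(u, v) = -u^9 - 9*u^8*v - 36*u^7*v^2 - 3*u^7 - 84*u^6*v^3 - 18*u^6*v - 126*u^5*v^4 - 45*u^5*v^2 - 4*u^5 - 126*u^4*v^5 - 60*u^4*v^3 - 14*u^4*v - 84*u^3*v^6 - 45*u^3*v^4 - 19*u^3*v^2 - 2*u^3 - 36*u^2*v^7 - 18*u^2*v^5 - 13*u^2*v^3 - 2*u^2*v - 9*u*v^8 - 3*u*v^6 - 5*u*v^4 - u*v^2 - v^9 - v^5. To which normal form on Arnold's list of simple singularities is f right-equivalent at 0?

D_4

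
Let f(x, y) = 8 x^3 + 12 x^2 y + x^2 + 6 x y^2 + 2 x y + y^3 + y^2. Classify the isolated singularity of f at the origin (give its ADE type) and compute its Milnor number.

The Hessian of f at 0 is [[2, 2], [2, 2]] with rank 1, so corank 1. A Groebner basis of the Jacobian ideal J(f) in C{x,y} is {y^2, x + y}; counting standard monomials gives mu = 2. Corank 1: A-series; mu = 2 gives A_2.

Type A_{2}, Milnor number mu = 2.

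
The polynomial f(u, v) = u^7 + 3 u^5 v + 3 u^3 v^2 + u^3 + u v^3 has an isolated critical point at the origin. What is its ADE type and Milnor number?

The Hessian of f at 0 has rank 0. Corank 2; j^3 = u^3 is a perfect cube, so E-series; the 4-jet and mu = 7 give E_7.

Type E_7, Milnor number mu = 7.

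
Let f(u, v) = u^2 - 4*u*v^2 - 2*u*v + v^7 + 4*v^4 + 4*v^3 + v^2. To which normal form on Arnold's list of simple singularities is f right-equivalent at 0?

A_{6}

The Hessian of f at 0 has rank 1. Corank 1: A-series; mu = 6 gives A_6.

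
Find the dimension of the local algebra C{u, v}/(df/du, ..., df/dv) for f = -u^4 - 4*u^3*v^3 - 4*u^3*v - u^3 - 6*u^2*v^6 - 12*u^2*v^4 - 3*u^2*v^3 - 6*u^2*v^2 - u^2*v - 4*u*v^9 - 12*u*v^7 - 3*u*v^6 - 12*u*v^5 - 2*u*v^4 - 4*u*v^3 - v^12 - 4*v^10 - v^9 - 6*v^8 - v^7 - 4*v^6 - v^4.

The Hessian of f at 0 is [[0, 0], [0, 0]] with rank 0, so corank 2. A Groebner basis of the Jacobian ideal J(f) in C{u,v} is {u*v^2, -u*v/4 + v^3, u^2 + u*v}; counting standard monomials gives mu = 5. Corank 2; j^3 = -u^2*(u + v) has shape L^2 M (L != M), so D-series; mu = 5 gives D_5.

5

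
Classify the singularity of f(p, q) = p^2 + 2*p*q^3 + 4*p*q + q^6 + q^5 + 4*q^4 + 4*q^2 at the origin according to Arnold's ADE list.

A_{4}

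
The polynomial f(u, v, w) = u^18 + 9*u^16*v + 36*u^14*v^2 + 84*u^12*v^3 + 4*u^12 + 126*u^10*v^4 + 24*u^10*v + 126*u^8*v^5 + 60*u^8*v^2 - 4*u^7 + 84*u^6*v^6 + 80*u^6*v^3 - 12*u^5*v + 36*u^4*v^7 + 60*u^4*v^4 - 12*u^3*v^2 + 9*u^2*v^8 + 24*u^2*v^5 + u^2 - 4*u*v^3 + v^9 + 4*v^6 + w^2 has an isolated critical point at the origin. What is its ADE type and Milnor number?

The Hessian of f at 0 has rank 2. Corank 1: A-series; mu = 8 gives A_8.

Type A_{8}, Milnor number mu = 8.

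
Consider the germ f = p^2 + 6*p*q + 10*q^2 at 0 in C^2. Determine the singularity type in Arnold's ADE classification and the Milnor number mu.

Type A_{1}, Milnor number mu = 1.

The Hessian of f at 0 is [[2, 6], [6, 20]] with rank 2, so corank 0. A Groebner basis of the Jacobian ideal J(f) in C{p,q} is {p, q}; counting standard monomials gives mu = 1. Corank 0: nondegenerate Morse point, so A_1.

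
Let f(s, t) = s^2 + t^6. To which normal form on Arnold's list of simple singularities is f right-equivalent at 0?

The Hessian of f at 0 is [[2, 0], [0, 0]] with rank 1, so corank 1. A Groebner basis of the Jacobian ideal J(f) in C{s,t} is {t^5, s}; counting standard monomials gives mu = 5. Corank 1: A-series; mu = 5 gives A_5.

A_{5}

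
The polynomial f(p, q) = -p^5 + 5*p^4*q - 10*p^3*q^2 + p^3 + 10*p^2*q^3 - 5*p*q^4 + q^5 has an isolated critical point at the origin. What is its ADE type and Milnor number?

The Hessian of f at 0 is [[0, 0], [0, 0]] with rank 0, so corank 2. A Groebner basis of the Jacobian ideal J(f) in C{p,q} is {q^5, p*q^3 - q^4/4, p^2}; counting standard monomials gives mu = 8. Corank 2; j^3 = p^3 is a perfect cube, so E-series; the 5-jet and mu = 8 give E_8.

Type E_{8}, Milnor number mu = 8.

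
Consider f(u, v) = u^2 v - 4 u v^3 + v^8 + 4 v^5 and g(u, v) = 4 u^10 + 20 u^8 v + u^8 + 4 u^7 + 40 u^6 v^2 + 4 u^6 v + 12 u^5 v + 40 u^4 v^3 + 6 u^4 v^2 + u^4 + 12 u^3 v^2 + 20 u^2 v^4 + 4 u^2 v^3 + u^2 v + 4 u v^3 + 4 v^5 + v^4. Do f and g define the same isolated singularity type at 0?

The Hessian of f at 0 is [[0, 0], [0, 0]] with rank 0, so corank 2. A Groebner basis of the Jacobian ideal J(f) in C{u,v} is {u^4, u^3*v + u^2 - 2*u*v^2, -u^3/2 + u^2*v^2, -u*v/2 + v^3}; counting standard monomials gives mu = 9. Corank 2; j^3 = u^2*v has shape L^2 M (L != M), so D-series; mu = 9 gives D_9. The Hessian of g at 0 is [[0, 0], [0, 0]] with rank 0, so corank 2. A Groebner basis of the Jacobian ideal J(g) in C{u,v} is {u*v^2, u*v/2 + v^3, u^2 - 2*u*v}; counting standard monomials gives mu = 5. Corank 2; j^3 = u^2*v has shape L^2 M (L != M), so D-series; mu = 5 gives D_5. f is D_9 but g is D_5, hence not right-equivalent.

No.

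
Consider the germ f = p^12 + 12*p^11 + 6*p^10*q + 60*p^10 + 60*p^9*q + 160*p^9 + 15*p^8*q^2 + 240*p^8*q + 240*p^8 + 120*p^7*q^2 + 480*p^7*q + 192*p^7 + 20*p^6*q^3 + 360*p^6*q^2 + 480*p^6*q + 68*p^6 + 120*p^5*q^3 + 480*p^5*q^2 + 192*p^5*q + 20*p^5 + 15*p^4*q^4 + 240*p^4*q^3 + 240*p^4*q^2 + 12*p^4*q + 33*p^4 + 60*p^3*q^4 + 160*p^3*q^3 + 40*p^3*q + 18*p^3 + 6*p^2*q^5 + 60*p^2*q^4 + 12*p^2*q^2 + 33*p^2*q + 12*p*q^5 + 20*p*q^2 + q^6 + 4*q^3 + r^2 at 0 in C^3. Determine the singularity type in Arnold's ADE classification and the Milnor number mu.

The Hessian of f at 0 has rank 1. Corank 2; j^3 = (2*p + q)*(3*p + 2*q)^2 has shape L^2 M (L != M), so D-series; mu = 7 gives D_7.

Type D7, Milnor number mu = 7.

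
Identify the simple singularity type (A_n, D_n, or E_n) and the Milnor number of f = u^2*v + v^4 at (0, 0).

The Hessian of f at 0 has rank 0. Corank 2; j^3 = u^2*v has shape L^2 M (L != M), so D-series; mu = 5 gives D_5.

Type D5, Milnor number mu = 5.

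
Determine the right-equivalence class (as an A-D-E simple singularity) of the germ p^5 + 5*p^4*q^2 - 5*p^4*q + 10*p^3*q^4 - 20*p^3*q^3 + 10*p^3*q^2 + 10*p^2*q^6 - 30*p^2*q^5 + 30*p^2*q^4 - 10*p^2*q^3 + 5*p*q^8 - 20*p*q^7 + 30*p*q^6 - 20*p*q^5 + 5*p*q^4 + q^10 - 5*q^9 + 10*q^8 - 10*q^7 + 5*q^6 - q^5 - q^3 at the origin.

E_{8}

The Hessian of f at 0 has rank 0. Corank 2; j^3 = -q^3 is a perfect cube, so E-series; the 5-jet and mu = 8 give E_8.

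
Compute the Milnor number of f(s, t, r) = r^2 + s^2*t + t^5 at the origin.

6

The Hessian of f at 0 has rank 1. Corank 2; j^3 = s^2*t has shape L^2 M (L != M), so D-series; mu = 6 gives D_6.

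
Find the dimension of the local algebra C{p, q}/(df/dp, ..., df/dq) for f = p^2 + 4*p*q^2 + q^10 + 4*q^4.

9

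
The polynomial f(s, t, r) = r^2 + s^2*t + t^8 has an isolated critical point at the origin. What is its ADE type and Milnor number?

The Hessian of f at 0 has rank 1. Corank 2; j^3 = s^2*t has shape L^2 M (L != M), so D-series; mu = 9 gives D_9.

Type D_9, Milnor number mu = 9.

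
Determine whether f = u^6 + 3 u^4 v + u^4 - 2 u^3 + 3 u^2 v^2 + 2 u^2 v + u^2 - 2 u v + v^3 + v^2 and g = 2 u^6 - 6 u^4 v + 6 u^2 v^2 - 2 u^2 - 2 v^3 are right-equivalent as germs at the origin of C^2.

Yes.

The Hessian of f at 0 has rank 1. Corank 1: A-series; mu = 2 gives A_2. The Hessian of g at 0 has rank 1. Corank 1: A-series; mu = 2 gives A_2. Both have type A_2, hence right-equivalent.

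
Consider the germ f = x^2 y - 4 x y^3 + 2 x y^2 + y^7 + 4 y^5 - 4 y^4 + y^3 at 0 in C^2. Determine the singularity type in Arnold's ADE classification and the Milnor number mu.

The Hessian of f at 0 is [[0, 0], [0, 0]] with rank 0, so corank 2. A Groebner basis of the Jacobian ideal J(f) in C{x,y} is {x^2*y^2 + x^2*y + 4*x^2/7 + 5*x*y^2/14 + 23*x*y/28 + y^2/4, x^3 + 3*x^2*y + 8*x^2/7 + 5*x*y^2/7 + 23*x*y/14 + y^2/2, -x*y/2 + y^3 - y^2/2}; counting standard monomials gives mu = 8. Corank 2; j^3 = y*(x + y)^2 has shape L^2 M (L != M), so D-series; mu = 8 gives D_8.

Type D_{8}, Milnor number mu = 8.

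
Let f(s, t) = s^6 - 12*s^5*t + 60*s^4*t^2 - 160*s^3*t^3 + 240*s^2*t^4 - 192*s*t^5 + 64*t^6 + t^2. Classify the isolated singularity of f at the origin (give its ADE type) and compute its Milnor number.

Type A_5, Milnor number mu = 5.

The Hessian of f at 0 has rank 1. Corank 1: A-series; mu = 5 gives A_5.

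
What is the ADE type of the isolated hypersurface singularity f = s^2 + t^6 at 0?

The Hessian of f at 0 has rank 1. Corank 1: A-series; mu = 5 gives A_5.

A_{5}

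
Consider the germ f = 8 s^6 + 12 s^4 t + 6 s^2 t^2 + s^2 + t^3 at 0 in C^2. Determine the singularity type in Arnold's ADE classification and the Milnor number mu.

The Hessian of f at 0 has rank 1. Corank 1: A-series; mu = 2 gives A_2.

Type A2, Milnor number mu = 2.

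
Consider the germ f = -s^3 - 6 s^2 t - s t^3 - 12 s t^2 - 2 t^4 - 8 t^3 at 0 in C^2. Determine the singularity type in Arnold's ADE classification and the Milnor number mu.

The Hessian of f at 0 has rank 0. Corank 2; j^3 = -(s + 2*t)^3 is a perfect cube, so E-series; the 4-jet and mu = 7 give E_7.

Type E_{7}, Milnor number mu = 7.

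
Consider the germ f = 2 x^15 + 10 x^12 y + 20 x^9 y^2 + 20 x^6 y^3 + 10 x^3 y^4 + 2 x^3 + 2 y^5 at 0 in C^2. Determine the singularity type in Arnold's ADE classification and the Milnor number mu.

Type E_{8}, Milnor number mu = 8.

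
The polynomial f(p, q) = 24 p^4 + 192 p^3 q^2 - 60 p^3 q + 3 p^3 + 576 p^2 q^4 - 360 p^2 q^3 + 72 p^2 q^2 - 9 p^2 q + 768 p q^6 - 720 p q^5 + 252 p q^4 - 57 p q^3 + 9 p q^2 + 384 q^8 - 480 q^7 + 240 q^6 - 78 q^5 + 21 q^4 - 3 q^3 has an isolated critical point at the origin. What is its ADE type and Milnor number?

Type E_{7}, Milnor number mu = 7.

The Hessian of f at 0 has rank 0. Corank 2; j^3 = 3*(p - q)^3 is a perfect cube, so E-series; the 4-jet and mu = 7 give E_7.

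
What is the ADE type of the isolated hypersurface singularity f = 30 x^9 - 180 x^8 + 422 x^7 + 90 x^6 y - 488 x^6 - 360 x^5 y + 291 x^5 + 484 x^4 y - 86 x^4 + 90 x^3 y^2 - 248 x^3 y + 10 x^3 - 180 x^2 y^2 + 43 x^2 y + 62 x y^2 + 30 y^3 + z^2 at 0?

D_4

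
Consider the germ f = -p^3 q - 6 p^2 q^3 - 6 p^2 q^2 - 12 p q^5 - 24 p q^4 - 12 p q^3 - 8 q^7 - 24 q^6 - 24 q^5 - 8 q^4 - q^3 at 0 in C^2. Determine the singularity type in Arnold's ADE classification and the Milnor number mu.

Type E7, Milnor number mu = 7.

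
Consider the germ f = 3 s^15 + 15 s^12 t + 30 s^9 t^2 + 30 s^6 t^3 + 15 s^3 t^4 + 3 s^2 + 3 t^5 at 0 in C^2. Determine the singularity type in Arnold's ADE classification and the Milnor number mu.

Type A_4, Milnor number mu = 4.

The Hessian of f at 0 has rank 1. Corank 1: A-series; mu = 4 gives A_4.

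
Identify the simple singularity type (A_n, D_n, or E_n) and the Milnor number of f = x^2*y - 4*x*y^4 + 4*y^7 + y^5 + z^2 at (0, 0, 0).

Type D_{6}, Milnor number mu = 6.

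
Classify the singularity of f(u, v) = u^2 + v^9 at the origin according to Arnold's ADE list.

A_{8}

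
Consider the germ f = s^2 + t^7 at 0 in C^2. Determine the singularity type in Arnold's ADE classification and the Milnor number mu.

The Hessian of f at 0 has rank 1. Corank 1: A-series; mu = 6 gives A_6.

Type A6, Milnor number mu = 6.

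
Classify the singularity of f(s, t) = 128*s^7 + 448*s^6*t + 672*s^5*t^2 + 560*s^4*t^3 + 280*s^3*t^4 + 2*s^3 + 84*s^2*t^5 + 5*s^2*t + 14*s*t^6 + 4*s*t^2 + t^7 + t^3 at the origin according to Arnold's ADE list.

D_{8}

The Hessian of f at 0 is [[0, 0], [0, 0]] with rank 0, so corank 2. A Groebner basis of the Jacobian ideal J(f) in C{s,t} is {s*t/14 + t^6 + t^2/14, s*t^2 + t^3, s^2 + 3*s*t/2 + t^2/2}; counting standard monomials gives mu = 8. Corank 2; j^3 = (s + t)^2*(2*s + t) has shape L^2 M (L != M), so D-series; mu = 8 gives D_8.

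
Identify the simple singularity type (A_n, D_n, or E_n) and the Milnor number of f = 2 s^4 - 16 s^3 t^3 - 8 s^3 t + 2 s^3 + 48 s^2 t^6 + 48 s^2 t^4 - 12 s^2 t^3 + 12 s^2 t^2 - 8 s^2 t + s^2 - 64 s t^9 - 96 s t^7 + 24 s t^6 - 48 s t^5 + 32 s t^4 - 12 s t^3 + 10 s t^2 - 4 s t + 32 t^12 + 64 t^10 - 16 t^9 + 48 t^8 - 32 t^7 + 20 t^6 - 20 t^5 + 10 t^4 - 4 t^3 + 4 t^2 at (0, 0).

The Hessian of f at 0 is [[2, -4], [-4, 8]] with rank 1, so corank 1. A Groebner basis of the Jacobian ideal J(f) in C{s,t} is {s^2 + 4*s - 8*t, s*t + 2*s - 4*t, s + t^2 - 2*t}; counting standard monomials gives mu = 3. Corank 1: A-series; mu = 3 gives A_3.

Type A_{3}, Milnor number mu = 3.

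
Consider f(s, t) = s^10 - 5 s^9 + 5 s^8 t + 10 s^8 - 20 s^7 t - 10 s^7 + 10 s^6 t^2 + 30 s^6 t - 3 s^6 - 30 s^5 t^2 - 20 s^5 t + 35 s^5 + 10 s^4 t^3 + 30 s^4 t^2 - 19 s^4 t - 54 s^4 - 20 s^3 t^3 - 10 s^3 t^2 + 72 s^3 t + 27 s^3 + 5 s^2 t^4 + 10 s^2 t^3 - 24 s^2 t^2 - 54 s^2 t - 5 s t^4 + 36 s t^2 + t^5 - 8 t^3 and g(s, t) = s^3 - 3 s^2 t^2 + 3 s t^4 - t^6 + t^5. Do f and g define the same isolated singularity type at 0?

Yes.

The Hessian of f at 0 has rank 0. Corank 2; j^3 = (3*s - 2*t)^3 is a perfect cube, so E-series; the 5-jet and mu = 8 give E_8. The Hessian of g at 0 has rank 0. Corank 2; j^3 = s^3 is a perfect cube, so E-series; the 5-jet and mu = 8 give E_8. Both have type E_8, hence right-equivalent.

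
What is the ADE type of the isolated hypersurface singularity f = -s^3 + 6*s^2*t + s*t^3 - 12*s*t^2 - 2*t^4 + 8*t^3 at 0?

The Hessian of f at 0 is [[0, 0], [0, 0]] with rank 0, so corank 2. A Groebner basis of the Jacobian ideal J(f) in C{s,t} is {s^3 - 6*s^2*t + 48*s^2 - 192*s*t + 192*t^2, -6*s^2 + s*t^2 + 24*s*t - 24*t^2, -3*s^2 + 12*s*t + t^3 - 12*t^2}; counting standard monomials gives mu = 7. Corank 2; j^3 = -(s - 2*t)^3 is a perfect cube, so E-series; the 4-jet and mu = 7 give E_7.

E_7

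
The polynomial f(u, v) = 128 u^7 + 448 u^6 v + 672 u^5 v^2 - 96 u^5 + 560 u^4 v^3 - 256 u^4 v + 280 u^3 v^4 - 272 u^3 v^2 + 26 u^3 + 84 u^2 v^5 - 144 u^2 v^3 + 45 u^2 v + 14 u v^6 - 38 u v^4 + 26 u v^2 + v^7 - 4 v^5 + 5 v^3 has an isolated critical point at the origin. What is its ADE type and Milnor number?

Type D_{4}, Milnor number mu = 4.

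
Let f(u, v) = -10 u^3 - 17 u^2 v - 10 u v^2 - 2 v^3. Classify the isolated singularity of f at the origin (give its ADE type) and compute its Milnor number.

Type D_4, Milnor number mu = 4.

The Hessian of f at 0 is [[0, 0], [0, 0]] with rank 0, so corank 2. A Groebner basis of the Jacobian ideal J(f) in C{u,v} is {v^3, u^2 - 2*v^2/11, u*v + 5*v^2/11}; counting standard monomials gives mu = 4. Corank 2; j^3 = -(2*u + v)*(5*u^2 + 6*u*v + 2*v^2) splits into three distinct lines over C (the quadratic factor has nonzero discriminant), so D_4.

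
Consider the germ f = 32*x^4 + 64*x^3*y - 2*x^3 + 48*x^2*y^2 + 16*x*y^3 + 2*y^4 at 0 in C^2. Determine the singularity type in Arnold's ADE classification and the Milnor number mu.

The Hessian of f at 0 has rank 0. Corank 2; j^3 = -2*x^3 is a perfect cube, so E-series; the 4-jet and mu = 6 give E_6.

Type E6, Milnor number mu = 6.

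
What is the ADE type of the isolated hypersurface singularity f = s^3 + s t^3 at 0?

The Hessian of f at 0 has rank 0. Corank 2; j^3 = s^3 is a perfect cube, so E-series; the 4-jet and mu = 7 give E_7.

E_7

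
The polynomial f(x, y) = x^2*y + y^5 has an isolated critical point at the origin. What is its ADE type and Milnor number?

Type D_{6}, Milnor number mu = 6.

The Hessian of f at 0 has rank 0. Corank 2; j^3 = x^2*y has shape L^2 M (L != M), so D-series; mu = 6 gives D_6.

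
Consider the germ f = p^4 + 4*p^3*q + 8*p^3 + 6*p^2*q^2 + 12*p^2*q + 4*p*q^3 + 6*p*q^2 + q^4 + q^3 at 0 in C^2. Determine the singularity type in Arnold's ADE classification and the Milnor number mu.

The Hessian of f at 0 has rank 0. Corank 2; j^3 = (2*p + q)^3 is a perfect cube, so E-series; the 4-jet and mu = 6 give E_6.

Type E_6, Milnor number mu = 6.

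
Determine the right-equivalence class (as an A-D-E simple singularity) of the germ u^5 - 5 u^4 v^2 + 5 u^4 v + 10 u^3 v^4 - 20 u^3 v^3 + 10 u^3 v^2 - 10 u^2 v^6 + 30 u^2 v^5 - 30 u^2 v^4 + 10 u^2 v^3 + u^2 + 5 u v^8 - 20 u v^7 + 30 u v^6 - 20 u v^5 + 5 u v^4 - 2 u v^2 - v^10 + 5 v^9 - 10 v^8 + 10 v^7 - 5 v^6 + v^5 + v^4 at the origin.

A_{4}

The Hessian of f at 0 is [[2, 0], [0, 0]] with rank 1, so corank 1. A Groebner basis of the Jacobian ideal J(f) in C{u,v} is {u^2, -u + v^2}; counting standard monomials gives mu = 4. Corank 1: A-series; mu = 4 gives A_4.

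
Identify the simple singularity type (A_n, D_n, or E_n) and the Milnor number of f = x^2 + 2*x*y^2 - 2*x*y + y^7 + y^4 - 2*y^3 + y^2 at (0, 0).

Type A6, Milnor number mu = 6.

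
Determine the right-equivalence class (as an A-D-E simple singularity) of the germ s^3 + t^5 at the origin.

E_{8}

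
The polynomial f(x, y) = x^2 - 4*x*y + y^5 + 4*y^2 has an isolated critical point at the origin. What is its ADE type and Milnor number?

Type A_{4}, Milnor number mu = 4.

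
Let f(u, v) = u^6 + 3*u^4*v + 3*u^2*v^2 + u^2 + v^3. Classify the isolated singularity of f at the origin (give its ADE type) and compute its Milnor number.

The Hessian of f at 0 has rank 1. Corank 1: A-series; mu = 2 gives A_2.

Type A2, Milnor number mu = 2.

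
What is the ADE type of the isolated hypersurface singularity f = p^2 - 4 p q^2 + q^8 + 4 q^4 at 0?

The Hessian of f at 0 is [[2, 0], [0, 0]] with rank 1, so corank 1. A Groebner basis of the Jacobian ideal J(f) in C{p,q} is {p^4, p^3*q, -p/2 + q^2}; counting standard monomials gives mu = 7. Corank 1: A-series; mu = 7 gives A_7.

A7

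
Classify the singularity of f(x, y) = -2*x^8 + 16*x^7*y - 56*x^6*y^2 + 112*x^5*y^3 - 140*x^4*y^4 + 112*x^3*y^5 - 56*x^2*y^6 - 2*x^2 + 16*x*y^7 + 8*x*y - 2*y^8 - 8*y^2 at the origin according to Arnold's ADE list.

A_{7}

The Hessian of f at 0 is [[-4, 8], [8, -16]] with rank 1, so corank 1. A Groebner basis of the Jacobian ideal J(f) in C{x,y} is {y^7, x - 2*y}; counting standard monomials gives mu = 7. Corank 1: A-series; mu = 7 gives A_7.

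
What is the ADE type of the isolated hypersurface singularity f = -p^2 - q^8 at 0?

A_7

The Hessian of f at 0 is [[-2, 0], [0, 0]] with rank 1, so corank 1. A Groebner basis of the Jacobian ideal J(f) in C{p,q} is {q^7, p}; counting standard monomials gives mu = 7. Corank 1: A-series; mu = 7 gives A_7.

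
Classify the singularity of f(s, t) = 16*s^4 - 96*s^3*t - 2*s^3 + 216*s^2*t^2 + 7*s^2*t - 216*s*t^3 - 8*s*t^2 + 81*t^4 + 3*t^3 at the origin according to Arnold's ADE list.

The Hessian of f at 0 is [[0, 0], [0, 0]] with rank 0, so corank 2. A Groebner basis of the Jacobian ideal J(f) in C{s,t} is {s*t^2 + s*t/8 - t^2/8, s*t/8 + t^3 - t^2/8, s^2 - 5*s*t/2 + 3*t^2/2}; counting standard monomials gives mu = 5. Corank 2; j^3 = -(s - t)^2*(2*s - 3*t) has shape L^2 M (L != M), so D-series; mu = 5 gives D_5.

D5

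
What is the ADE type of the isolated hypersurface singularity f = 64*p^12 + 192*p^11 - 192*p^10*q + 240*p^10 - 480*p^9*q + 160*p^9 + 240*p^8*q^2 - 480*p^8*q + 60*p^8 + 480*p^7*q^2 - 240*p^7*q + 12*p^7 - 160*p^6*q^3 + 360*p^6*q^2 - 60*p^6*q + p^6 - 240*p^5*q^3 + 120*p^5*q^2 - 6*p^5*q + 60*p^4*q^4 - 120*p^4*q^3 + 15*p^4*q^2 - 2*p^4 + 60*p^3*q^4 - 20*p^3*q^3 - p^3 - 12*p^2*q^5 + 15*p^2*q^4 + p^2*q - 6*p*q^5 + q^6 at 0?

The Hessian of f at 0 has rank 0. Corank 2; j^3 = -p^2*(p - q) has shape L^2 M (L != M), so D-series; mu = 7 gives D_7.

D_{7}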